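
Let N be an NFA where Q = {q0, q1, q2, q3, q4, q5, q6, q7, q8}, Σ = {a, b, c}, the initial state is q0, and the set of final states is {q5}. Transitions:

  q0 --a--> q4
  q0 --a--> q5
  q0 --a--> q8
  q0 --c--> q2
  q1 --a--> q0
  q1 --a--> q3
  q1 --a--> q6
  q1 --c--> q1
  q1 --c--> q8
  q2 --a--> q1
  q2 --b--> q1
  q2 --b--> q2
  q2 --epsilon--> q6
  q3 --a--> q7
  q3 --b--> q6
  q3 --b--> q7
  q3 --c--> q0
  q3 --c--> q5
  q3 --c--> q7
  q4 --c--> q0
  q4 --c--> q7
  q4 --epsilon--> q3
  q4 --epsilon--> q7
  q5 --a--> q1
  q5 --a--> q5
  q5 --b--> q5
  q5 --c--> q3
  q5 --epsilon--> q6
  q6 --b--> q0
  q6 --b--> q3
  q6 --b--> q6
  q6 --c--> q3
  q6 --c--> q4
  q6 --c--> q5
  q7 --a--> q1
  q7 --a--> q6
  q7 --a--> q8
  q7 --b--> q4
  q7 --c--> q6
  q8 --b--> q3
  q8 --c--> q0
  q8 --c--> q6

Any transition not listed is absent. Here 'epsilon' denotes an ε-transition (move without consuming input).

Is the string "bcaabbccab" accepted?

No

Start in {q0}.
Read 'b': q0→∅; now ∅.
The set is empty and remains empty for the remaining 9 symbols.
The final set ∅ contains no accepting state.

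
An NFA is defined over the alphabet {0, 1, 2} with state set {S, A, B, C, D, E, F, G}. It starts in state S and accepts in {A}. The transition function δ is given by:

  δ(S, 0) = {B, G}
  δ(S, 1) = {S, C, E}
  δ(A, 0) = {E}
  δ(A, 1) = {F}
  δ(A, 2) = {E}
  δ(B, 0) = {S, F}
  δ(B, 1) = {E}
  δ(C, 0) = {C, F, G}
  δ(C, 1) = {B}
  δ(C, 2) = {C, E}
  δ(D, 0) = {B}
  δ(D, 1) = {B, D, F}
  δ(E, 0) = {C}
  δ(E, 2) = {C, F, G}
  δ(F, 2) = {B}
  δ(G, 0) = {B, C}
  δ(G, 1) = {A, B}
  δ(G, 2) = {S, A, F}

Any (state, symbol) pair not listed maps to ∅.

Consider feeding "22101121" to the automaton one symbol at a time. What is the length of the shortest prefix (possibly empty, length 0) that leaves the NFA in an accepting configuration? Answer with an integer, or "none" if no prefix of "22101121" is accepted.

Start in {S}.
Read '2': S→∅; now ∅.
The set is empty and remains empty for the remaining 7 symbols.
No reachable set along the way intersects F.

none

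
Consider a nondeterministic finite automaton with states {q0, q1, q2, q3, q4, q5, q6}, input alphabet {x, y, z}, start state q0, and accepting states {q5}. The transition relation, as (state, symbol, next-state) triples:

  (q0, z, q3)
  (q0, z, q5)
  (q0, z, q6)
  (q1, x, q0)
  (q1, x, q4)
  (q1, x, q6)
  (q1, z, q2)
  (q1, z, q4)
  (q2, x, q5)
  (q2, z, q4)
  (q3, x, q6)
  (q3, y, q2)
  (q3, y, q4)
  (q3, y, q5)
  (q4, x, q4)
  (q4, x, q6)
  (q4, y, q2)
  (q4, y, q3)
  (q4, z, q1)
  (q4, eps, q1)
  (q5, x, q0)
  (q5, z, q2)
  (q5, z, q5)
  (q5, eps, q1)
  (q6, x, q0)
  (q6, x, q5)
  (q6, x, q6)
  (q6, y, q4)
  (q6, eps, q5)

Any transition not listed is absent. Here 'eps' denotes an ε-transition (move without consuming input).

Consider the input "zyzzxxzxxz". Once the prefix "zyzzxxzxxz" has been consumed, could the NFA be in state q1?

Start in {q0}.
Read 'z': {q0} → {q1, q3, q5, q6}.
Read 'y': {q1, q3, q5, q6} → {q1, q2, q4, q5}.
Read 'z': {q1, q2, q4, q5} → {q1, q2, q4, q5}.
Read 'z': {q1, q2, q4, q5} → {q1, q2, q4, q5}.
Read 'x': {q1, q2, q4, q5} → {q0, q1, q4, q5, q6}.
Read 'x': {q0, q1, q4, q5, q6} → {q0, q1, q4, q5, q6}.
Read 'z': {q0, q1, q4, q5, q6} → {q1, q2, q3, q4, q5, q6}.
Read 'x': {q1, q2, q3, q4, q5, q6} → {q0, q1, q4, q5, q6}.
Read 'x': {q0, q1, q4, q5, q6} → {q0, q1, q4, q5, q6}.
Read 'z': {q0, q1, q4, q5, q6} → {q1, q2, q3, q4, q5, q6}.
State q1 is in {q1, q2, q3, q4, q5, q6}.

Yes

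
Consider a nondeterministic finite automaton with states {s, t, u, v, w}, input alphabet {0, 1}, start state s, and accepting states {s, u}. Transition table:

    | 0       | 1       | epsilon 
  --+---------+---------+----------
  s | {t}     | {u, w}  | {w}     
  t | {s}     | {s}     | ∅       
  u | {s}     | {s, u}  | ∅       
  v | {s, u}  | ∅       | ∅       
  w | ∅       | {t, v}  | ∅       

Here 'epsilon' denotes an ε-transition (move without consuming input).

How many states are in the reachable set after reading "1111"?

Start: ε-closure({s}) = {s, w}.
Read '1': {s, w} → {t, u, v, w}.
Read '1': {t, u, v, w} → {s, t, u, v, w}.
Read '1': {s, t, u, v, w} → {s, t, u, v, w}.
Read '1': {s, t, u, v, w} → {s, t, u, v, w}.
That set has 5 states.

5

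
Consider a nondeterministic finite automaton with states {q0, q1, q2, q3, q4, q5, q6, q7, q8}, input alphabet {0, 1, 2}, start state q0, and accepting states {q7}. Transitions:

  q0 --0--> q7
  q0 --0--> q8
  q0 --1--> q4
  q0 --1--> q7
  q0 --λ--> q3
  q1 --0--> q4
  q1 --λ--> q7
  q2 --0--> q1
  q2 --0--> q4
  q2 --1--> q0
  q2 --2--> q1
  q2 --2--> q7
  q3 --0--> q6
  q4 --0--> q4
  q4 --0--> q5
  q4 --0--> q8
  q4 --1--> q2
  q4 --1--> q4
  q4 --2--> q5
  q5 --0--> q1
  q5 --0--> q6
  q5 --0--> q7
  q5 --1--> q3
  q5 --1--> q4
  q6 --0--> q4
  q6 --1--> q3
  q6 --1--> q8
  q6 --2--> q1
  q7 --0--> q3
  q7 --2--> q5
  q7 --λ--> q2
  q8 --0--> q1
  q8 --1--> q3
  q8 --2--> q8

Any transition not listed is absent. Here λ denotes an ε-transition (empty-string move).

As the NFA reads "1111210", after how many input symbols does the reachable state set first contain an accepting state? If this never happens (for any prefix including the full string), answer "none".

1

Start: ε-closure({q0}) = {q0, q3}.
Read '1': q0→{q4, q7}, q3→∅; union {q4, q7}; ε-closure = {q2, q4, q7}.
None of the earlier sets intersect F, but {q2, q4, q7} does.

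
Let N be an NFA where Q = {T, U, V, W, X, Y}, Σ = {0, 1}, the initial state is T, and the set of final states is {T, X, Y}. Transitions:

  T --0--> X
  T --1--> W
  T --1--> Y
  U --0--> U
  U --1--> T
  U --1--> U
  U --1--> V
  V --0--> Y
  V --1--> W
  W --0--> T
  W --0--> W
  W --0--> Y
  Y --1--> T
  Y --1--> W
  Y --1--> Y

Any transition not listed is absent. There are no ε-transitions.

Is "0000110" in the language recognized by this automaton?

No

Start in {T}.
Read '0': T→{X}; now {X}.
Read '0': X→∅; now ∅.
The set is empty and remains empty for the remaining 5 symbols.
The final set ∅ contains no accepting state.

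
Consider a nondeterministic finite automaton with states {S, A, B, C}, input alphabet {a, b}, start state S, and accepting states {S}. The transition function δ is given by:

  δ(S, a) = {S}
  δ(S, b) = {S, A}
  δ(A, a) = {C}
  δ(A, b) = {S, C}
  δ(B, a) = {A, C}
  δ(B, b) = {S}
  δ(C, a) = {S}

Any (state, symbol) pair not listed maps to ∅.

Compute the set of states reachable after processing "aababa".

Start in {S}.
Read 'a': {S} → {S}.
Read 'a': {S} → {S}.
Read 'b': {S} → {S, A}.
Read 'a': {S, A} → {S, C}.
Read 'b': {S, C} → {S, A}.
Read 'a': {S, A} → {S, C}.

{S, C}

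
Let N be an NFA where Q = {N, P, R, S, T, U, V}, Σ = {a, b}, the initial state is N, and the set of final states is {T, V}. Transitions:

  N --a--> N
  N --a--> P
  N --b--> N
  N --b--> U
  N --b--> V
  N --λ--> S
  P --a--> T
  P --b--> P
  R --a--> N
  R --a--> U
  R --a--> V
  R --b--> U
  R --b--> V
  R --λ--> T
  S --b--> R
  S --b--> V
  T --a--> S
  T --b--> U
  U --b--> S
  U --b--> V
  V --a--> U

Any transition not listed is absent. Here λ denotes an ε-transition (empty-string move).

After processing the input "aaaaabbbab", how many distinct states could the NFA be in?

7

Start: ε-closure({N}) = {N, S}.
Read 'a': N→{N, P}, S→∅; union {N, P}; ε-closure = {N, P, S}.
Read 'a': N→{N, P}, P→{T}, S→∅; union {N, P, T}; ε-closure = {N, P, S, T}.
Read 'a': N→{N, P}, P→{T}, S→∅, T→{S}; now {N, P, S, T}.
Read 'a': N→{N, P}, P→{T}, S→∅, T→{S}; now {N, P, S, T}.
Read 'a': N→{N, P}, P→{T}, S→∅, T→{S}; now {N, P, S, T}.
Read 'b': N→{N, U, V}, P→{P}, S→{R, V}, T→{U}; union {N, P, R, U, V}; ε-closure = {N, P, R, S, T, U, V}.
Read 'b': N→{N, U, V}, P→{P}, R→{U, V}, S→{R, V}, T→{U}, U→{S, V}, V→∅; union {N, P, R, S, U, V}; ε-closure = {N, P, R, S, T, U, V}.
Read 'b': N→{N, U, V}, P→{P}, R→{U, V}, S→{R, V}, T→{U}, U→{S, V}, V→∅; union {N, P, R, S, U, V}; ε-closure = {N, P, R, S, T, U, V}.
Read 'a': N→{N, P}, P→{T}, R→{N, U, V}, S→∅, T→{S}, U→∅, V→{U}; now {N, P, S, T, U, V}.
Read 'b': N→{N, U, V}, P→{P}, S→{R, V}, T→{U}, U→{S, V}, V→∅; union {N, P, R, S, U, V}; ε-closure = {N, P, R, S, T, U, V}.
That set has 7 states.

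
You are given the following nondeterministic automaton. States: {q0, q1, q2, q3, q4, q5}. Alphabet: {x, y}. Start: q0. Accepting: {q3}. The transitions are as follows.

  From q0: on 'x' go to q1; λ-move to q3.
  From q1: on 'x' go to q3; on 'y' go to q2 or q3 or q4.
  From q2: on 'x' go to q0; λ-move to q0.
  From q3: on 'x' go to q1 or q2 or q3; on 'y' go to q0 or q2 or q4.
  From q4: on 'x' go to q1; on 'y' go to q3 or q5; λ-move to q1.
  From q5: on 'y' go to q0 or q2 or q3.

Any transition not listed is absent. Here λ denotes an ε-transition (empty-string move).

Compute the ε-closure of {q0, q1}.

Begin with {q0, q1}.
ε-move q0 → q3; add q3.

{q0, q1, q3}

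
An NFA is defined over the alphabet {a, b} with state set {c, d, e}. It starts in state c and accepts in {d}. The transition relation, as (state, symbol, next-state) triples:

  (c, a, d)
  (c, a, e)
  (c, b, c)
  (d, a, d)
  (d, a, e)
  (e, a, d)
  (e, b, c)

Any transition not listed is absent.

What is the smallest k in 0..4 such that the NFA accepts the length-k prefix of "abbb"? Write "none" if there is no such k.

1

Start in {c}.
Read 'a': {c} → {d, e}.
None of the earlier sets intersect F, but {d, e} does.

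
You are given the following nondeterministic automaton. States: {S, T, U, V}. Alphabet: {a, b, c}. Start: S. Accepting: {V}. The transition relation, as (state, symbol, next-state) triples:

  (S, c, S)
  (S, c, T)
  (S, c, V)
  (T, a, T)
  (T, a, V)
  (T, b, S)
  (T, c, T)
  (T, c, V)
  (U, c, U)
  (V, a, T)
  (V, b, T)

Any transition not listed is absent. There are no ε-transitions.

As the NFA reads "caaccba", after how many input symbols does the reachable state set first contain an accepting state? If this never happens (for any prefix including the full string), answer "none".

1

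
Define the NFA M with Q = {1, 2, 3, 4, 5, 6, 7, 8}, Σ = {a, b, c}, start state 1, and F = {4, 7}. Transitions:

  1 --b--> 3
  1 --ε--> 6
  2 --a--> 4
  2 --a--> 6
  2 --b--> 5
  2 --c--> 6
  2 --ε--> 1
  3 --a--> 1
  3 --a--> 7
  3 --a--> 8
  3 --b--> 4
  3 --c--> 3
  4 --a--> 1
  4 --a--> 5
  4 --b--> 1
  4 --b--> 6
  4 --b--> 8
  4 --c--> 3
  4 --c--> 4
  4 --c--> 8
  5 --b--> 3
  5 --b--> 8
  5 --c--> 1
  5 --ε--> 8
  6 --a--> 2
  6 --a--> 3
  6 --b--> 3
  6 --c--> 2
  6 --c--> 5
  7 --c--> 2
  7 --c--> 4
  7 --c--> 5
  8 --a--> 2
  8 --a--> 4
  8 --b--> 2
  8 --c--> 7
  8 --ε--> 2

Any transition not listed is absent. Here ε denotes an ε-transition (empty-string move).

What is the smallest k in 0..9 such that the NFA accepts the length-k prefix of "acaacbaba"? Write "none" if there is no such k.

Start: ε-closure({1}) = {1, 6}.
Read 'a': 1→∅, 6→{2, 3}; union {2, 3}; ε-closure = {1, 2, 3, 6}.
Read 'c': 1→∅, 2→{6}, 3→{3}, 6→{2, 5}; union {2, 3, 5, 6}; ε-closure = {1, 2, 3, 5, 6, 8}.
Read 'a': 1→∅, 2→{4, 6}, 3→{1, 7, 8}, 5→∅, 6→{2, 3}, 8→{2, 4}; now {1, 2, 3, 4, 6, 7, 8}.
None of the earlier sets intersect F, but {1, 2, 3, 4, 6, 7, 8} does.

3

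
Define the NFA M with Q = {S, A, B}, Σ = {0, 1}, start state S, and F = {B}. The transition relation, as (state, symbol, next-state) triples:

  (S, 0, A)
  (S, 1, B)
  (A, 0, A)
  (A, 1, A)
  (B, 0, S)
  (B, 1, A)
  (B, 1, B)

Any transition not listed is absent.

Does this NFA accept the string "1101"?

Start in {S}.
Read '1': S→{B}; now {B}.
Read '1': B→{A, B}; now {A, B}.
Read '0': A→{A}, B→{S}; now {S, A}.
Read '1': S→{B}, A→{A}; now {A, B}.
The final set {A, B} contains the accepting state B.

Yes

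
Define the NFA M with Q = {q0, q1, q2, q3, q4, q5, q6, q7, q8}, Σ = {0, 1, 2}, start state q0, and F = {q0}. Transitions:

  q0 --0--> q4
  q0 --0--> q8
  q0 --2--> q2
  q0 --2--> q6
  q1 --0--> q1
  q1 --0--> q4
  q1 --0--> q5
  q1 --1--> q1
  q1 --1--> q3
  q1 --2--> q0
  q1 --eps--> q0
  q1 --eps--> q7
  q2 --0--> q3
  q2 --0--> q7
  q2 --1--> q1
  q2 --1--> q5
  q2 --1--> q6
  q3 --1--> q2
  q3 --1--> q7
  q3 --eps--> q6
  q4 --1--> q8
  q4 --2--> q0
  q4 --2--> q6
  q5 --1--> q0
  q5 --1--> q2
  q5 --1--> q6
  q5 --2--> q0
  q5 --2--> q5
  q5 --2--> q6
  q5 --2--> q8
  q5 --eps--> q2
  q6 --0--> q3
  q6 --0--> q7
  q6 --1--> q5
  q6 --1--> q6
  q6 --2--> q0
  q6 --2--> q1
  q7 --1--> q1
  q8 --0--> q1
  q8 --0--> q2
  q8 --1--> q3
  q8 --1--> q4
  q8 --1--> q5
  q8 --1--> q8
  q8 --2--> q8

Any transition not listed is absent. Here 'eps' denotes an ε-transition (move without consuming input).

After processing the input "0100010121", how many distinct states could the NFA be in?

9

Start in {q0}.
Read '0': q0→{q4, q8}; now {q4, q8}.
Read '1': q4→{q8}, q8→{q3, q4, q5, q8}; union {q3, q4, q5, q8}; ε-closure = {q2, q3, q4, q5, q6, q8}.
Read '0': q2→{q3, q7}, q3→∅, q4→∅, q5→∅, q6→{q3, q7}, q8→{q1, q2}; union {q1, q2, q3, q7}; ε-closure = {q0, q1, q2, q3, q6, q7}.
Read '0': q0→{q4, q8}, q1→{q1, q4, q5}, q2→{q3, q7}, q3→∅, q6→{q3, q7}, q7→∅; union {q1, q3, q4, q5, q7, q8}; ε-closure = {q0, q1, q2, q3, q4, q5, q6, q7, q8}.
Read '0': q0→{q4, q8}, q1→{q1, q4, q5}, q2→{q3, q7}, q3→∅, q4→∅, q5→∅, q6→{q3, q7}, q7→∅, q8→{q1, q2}; union {q1, q2, q3, q4, q5, q7, q8}; ε-closure = {q0, q1, q2, q3, q4, q5, q6, q7, q8}.
Read '1': q0→∅, q1→{q1, q3}, q2→{q1, q5, q6}, q3→{q2, q7}, q4→{q8}, q5→{q0, q2, q6}, q6→{q5, q6}, q7→{q1}, q8→{q3, q4, q5, q8}; now {q0, q1, q2, q3, q4, q5, q6, q7, q8}.
Read '0': q0→{q4, q8}, q1→{q1, q4, q5}, q2→{q3, q7}, q3→∅, q4→∅, q5→∅, q6→{q3, q7}, q7→∅, q8→{q1, q2}; union {q1, q2, q3, q4, q5, q7, q8}; ε-closure = {q0, q1, q2, q3, q4, q5, q6, q7, q8}.
Read '1': q0→∅, q1→{q1, q3}, q2→{q1, q5, q6}, q3→{q2, q7}, q4→{q8}, q5→{q0, q2, q6}, q6→{q5, q6}, q7→{q1}, q8→{q3, q4, q5, q8}; now {q0, q1, q2, q3, q4, q5, q6, q7, q8}.
Read '2': q0→{q2, q6}, q1→{q0}, q2→∅, q3→∅, q4→{q0, q6}, q5→{q0, q5, q6, q8}, q6→{q0, q1}, q7→∅, q8→{q8}; union {q0, q1, q2, q5, q6, q8}; ε-closure = {q0, q1, q2, q5, q6, q7, q8}.
Read '1': q0→∅, q1→{q1, q3}, q2→{q1, q5, q6}, q5→{q0, q2, q6}, q6→{q5, q6}, q7→{q1}, q8→{q3, q4, q5, q8}; union {q0, q1, q2, q3, q4, q5, q6, q8}; ε-closure = {q0, q1, q2, q3, q4, q5, q6, q7, q8}.
That set has 9 states.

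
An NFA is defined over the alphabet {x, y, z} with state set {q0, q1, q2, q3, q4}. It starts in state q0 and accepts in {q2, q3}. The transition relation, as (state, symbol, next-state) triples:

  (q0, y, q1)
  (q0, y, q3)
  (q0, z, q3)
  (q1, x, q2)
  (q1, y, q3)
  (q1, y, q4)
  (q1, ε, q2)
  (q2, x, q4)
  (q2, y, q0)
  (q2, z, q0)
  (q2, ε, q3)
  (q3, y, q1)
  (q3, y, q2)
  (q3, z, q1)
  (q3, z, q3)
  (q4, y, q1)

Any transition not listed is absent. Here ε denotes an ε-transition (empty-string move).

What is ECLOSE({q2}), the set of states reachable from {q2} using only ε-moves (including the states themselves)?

Begin with {q2}.
ε-move q2 → q3; add q3.

{q2, q3}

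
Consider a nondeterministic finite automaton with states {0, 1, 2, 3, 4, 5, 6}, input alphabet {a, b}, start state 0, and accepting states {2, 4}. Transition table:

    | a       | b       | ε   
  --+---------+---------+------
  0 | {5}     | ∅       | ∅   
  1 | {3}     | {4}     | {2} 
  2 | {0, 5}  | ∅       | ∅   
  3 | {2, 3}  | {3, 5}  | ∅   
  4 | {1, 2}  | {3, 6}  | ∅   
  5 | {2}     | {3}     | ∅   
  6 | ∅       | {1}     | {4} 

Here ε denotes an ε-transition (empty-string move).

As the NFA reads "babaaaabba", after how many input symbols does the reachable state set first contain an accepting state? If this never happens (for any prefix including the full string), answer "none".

none

Start in {0}.
Read 'b': {0} → ∅.
The set is empty and remains empty for the remaining 9 symbols.
No reachable set along the way intersects F.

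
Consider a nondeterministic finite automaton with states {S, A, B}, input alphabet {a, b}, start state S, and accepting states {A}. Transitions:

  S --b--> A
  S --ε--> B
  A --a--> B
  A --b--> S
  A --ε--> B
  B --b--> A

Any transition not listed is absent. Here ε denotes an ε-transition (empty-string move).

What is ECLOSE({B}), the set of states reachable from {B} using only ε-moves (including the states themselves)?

{B}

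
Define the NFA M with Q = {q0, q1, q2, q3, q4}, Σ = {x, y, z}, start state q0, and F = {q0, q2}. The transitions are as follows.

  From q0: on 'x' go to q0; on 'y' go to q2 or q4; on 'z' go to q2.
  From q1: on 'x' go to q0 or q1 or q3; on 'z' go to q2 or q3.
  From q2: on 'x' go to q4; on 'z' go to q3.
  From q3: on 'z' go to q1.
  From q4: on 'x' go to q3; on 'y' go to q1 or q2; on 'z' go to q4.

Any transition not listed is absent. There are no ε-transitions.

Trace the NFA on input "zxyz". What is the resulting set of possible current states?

Start in {q0}.
Read 'z': q0→{q2}; now {q2}.
Read 'x': q2→{q4}; now {q4}.
Read 'y': q4→{q1, q2}; now {q1, q2}.
Read 'z': q1→{q2, q3}, q2→{q3}; now {q2, q3}.

{q2, q3}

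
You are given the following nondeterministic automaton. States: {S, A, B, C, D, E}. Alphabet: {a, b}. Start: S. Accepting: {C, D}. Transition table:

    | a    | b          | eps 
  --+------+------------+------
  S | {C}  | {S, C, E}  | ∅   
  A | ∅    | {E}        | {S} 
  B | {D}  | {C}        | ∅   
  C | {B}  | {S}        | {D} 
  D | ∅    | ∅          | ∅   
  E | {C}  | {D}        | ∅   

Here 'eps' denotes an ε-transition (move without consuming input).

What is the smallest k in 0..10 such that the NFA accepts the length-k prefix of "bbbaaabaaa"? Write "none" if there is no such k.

1

Start in {S}.
Read 'b': {S} → {S, C, D, E}.
None of the earlier sets intersect F, but {S, C, D, E} does.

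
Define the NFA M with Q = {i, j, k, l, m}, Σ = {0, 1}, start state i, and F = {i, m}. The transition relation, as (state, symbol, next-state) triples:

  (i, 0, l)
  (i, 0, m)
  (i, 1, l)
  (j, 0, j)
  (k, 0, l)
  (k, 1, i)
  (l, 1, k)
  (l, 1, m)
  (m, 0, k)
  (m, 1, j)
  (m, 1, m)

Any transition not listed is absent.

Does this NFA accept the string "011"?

Start in {i}.
Read '0': {i} → {l, m}.
Read '1': {l, m} → {j, k, m}.
Read '1': {j, k, m} → {i, j, m}.
The final set {i, j, m} contains the accepting states i, m.

Yes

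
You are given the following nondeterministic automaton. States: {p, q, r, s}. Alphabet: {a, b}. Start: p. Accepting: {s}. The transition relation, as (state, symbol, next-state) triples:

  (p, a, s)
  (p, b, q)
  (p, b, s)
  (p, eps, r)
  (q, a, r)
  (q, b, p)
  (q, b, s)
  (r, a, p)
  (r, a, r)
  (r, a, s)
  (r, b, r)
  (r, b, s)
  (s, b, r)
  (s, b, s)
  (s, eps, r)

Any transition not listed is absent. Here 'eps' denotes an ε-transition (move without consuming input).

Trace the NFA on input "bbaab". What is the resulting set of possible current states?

{q, r, s}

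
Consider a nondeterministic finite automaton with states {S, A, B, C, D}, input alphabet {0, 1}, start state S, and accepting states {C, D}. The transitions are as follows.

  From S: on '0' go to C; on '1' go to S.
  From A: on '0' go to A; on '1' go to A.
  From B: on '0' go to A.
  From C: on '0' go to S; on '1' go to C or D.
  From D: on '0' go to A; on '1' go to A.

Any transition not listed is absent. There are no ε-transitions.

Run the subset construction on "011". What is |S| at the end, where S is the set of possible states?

Start in {S}.
Read '0': {S} → {C}.
Read '1': {C} → {C, D}.
Read '1': {C, D} → {A, C, D}.
That set has 3 states.

3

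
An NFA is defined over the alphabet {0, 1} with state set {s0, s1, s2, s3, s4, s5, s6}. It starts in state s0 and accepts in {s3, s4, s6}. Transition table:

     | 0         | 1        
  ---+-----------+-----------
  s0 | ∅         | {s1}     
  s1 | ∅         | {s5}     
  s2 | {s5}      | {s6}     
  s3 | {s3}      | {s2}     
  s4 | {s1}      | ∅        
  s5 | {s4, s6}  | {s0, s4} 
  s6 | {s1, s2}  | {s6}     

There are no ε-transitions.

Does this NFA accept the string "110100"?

Start in {s0}.
Read '1': s0→{s1}; now {s1}.
Read '1': s1→{s5}; now {s5}.
Read '0': s5→{s4, s6}; now {s4, s6}.
Read '1': s4→∅, s6→{s6}; now {s6}.
Read '0': s6→{s1, s2}; now {s1, s2}.
Read '0': s1→∅, s2→{s5}; now {s5}.
The final set {s5} contains no accepting state.

No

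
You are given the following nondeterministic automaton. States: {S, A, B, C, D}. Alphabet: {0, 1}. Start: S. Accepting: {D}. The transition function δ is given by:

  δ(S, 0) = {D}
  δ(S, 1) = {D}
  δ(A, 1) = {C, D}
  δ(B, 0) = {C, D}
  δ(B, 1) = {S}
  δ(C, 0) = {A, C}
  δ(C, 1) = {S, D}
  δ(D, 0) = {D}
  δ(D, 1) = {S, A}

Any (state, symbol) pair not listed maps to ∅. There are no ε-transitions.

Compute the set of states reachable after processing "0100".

{D}

Start in {S}.
Read '0': {S} → {D}.
Read '1': {D} → {S, A}.
Read '0': {S, A} → {D}.
Read '0': {D} → {D}.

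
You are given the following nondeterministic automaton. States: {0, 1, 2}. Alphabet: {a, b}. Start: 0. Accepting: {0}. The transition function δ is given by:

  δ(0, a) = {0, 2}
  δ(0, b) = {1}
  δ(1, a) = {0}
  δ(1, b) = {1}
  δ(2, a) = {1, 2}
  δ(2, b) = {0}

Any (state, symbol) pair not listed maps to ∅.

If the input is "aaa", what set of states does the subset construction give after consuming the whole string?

Start in {0}.
Read 'a': {0} → {0, 2}.
Read 'a': {0, 2} → {0, 1, 2}.
Read 'a': {0, 1, 2} → {0, 1, 2}.

{0, 1, 2}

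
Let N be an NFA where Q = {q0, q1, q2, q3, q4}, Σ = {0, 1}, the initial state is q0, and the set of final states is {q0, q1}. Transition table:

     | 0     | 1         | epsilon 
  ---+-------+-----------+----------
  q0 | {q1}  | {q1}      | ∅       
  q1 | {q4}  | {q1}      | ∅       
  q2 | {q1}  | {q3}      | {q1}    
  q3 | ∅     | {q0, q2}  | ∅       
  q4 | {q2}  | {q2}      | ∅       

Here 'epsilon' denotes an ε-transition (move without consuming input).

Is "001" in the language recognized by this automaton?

Start in {q0}.
Read '0': {q0} → {q1}.
Read '0': {q1} → {q4}.
Read '1': {q4} → {q1, q2}.
The final set {q1, q2} contains the accepting state q1.

Yes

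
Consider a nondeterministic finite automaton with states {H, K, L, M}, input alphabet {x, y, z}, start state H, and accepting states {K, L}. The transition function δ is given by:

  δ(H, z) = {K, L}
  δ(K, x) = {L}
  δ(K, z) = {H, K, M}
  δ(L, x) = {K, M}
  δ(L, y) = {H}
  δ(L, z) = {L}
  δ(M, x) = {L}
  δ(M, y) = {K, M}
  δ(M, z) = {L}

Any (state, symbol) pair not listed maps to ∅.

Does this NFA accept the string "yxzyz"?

No

Start in {H}.
Read 'y': {H} → ∅.
The set is empty and remains empty for the remaining 4 symbols.
The final set ∅ contains no accepting state.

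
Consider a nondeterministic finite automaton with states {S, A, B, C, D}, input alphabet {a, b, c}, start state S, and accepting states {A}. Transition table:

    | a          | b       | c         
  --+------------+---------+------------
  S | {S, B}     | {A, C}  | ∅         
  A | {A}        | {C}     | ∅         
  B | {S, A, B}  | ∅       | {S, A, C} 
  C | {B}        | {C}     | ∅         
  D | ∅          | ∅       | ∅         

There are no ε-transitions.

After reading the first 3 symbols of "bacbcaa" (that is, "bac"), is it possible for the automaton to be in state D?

No

Start in {S}.
Read 'b': {S} → {A, C}.
Read 'a': {A, C} → {A, B}.
Read 'c': {A, B} → {S, A, C}.
State D is not in {S, A, C}.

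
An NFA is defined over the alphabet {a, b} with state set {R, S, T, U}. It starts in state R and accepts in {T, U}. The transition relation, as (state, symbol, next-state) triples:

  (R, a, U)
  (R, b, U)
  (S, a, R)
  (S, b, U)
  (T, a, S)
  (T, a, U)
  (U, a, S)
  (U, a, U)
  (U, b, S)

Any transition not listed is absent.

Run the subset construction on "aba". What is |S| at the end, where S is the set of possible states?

1

Start in {R}.
Read 'a': R→{U}; now {U}.
Read 'b': U→{S}; now {S}.
Read 'a': S→{R}; now {R}.
That set has 1 state.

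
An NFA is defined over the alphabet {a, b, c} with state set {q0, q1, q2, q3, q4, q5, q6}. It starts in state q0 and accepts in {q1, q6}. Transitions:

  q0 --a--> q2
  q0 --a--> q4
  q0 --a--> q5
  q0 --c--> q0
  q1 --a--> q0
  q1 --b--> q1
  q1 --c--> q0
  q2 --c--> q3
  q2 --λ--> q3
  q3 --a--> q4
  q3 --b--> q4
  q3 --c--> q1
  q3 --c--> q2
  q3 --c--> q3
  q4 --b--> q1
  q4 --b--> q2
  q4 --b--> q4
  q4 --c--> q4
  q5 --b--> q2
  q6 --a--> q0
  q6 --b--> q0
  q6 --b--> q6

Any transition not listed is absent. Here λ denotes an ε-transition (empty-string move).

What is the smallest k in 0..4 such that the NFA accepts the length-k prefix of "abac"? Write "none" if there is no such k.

2

Start in {q0}.
Read 'a': q0→{q2, q4, q5}; union {q2, q4, q5}; ε-closure = {q2, q3, q4, q5}.
Read 'b': q2→∅, q3→{q4}, q4→{q1, q2, q4}, q5→{q2}; union {q1, q2, q4}; ε-closure = {q1, q2, q3, q4}.
None of the earlier sets intersect F, but {q1, q2, q3, q4} does.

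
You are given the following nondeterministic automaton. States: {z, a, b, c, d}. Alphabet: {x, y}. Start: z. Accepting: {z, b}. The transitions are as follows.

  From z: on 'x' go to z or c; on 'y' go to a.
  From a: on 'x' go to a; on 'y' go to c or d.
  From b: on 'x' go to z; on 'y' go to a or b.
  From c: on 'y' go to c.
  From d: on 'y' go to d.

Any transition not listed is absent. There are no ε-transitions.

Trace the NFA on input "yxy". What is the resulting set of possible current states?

Start in {z}.
Read 'y': z→{a}; now {a}.
Read 'x': a→{a}; now {a}.
Read 'y': a→{c, d}; now {c, d}.

{c, d}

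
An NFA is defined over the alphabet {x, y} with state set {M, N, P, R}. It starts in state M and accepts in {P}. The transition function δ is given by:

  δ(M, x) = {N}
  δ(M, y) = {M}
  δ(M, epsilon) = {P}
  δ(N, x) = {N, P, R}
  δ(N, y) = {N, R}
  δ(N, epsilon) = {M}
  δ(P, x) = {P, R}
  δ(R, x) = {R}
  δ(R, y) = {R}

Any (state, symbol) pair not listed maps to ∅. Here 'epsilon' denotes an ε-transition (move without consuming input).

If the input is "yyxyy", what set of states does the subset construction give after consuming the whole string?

{M, N, P, R}

Start: ε-closure({M}) = {M, P}.
Read 'y': {M, P} → {M, P}.
Read 'y': {M, P} → {M, P}.
Read 'x': {M, P} → {M, N, P, R}.
Read 'y': {M, N, P, R} → {M, N, P, R}.
Read 'y': {M, N, P, R} → {M, N, P, R}.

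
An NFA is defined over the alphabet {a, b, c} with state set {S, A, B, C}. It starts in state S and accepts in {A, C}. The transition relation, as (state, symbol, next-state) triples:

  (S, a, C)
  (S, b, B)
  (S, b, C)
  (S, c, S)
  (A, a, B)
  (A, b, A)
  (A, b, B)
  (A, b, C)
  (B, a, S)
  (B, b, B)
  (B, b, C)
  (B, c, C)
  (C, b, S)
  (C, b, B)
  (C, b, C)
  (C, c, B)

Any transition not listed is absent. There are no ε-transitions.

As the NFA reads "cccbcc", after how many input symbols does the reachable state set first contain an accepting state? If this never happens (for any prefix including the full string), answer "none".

4

Start in {S}.
Read 'c': S→{S}; now {S}.
Read 'c': S→{S}; now {S}.
Read 'c': S→{S}; now {S}.
Read 'b': S→{B, C}; now {B, C}.
None of the earlier sets intersect F, but {B, C} does.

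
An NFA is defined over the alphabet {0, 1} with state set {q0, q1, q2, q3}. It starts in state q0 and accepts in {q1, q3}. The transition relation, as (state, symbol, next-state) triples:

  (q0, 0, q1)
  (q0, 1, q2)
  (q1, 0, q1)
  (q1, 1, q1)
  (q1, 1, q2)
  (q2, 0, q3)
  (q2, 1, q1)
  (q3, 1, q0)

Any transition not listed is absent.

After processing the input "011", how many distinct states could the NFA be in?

2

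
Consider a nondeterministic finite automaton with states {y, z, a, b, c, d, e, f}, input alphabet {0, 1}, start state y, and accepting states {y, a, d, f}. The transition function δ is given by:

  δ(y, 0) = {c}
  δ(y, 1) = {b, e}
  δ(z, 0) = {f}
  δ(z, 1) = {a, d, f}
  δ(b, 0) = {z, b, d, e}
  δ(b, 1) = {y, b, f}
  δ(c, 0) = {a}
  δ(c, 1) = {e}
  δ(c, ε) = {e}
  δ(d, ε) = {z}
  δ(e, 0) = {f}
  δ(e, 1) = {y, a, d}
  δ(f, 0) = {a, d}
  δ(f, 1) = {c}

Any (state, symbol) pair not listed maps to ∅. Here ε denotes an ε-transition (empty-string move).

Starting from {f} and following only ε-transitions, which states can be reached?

{f}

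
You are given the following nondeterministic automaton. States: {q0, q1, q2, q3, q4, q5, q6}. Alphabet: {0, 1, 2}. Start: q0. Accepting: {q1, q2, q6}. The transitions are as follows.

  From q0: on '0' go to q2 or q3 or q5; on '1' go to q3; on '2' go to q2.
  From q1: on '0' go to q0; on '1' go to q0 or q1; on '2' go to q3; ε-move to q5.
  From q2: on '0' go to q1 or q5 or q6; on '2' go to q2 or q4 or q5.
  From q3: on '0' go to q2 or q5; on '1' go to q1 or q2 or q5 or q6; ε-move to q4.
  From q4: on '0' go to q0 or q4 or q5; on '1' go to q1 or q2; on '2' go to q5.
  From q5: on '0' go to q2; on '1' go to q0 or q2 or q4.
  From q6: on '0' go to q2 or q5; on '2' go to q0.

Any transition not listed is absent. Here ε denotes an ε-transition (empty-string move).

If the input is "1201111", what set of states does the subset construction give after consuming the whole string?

∅

Start in {q0}.
Read '1': {q0} → {q3, q4}.
Read '2': {q3, q4} → {q5}.
Read '0': {q5} → {q2}.
Read '1': {q2} → ∅.
The set is empty and remains empty for the remaining 3 symbols.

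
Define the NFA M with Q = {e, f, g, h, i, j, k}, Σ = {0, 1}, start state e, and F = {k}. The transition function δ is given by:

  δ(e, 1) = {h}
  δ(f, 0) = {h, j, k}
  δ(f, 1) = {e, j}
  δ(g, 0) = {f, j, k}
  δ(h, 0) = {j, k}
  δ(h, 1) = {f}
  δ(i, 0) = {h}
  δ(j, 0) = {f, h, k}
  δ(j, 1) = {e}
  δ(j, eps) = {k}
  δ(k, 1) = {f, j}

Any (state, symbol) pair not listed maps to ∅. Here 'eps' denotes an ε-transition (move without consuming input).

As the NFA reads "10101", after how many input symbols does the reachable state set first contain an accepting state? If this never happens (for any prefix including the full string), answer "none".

Start in {e}.
Read '1': e→{h}; now {h}.
Read '0': h→{j, k}; now {j, k}.
None of the earlier sets intersect F, but {j, k} does.

2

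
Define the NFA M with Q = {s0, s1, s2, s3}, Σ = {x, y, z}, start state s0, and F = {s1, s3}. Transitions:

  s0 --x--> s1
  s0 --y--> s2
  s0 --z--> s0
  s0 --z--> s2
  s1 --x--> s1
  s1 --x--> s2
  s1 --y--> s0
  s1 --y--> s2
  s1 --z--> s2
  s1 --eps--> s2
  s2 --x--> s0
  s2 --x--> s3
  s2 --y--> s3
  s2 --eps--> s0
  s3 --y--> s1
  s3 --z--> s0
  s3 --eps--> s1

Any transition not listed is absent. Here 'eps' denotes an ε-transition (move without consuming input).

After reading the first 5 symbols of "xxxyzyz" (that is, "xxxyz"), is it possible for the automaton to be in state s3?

Start in {s0}.
Read 'x': {s0} → {s0, s1, s2}.
Read 'x': {s0, s1, s2} → {s0, s1, s2, s3}.
Read 'x': {s0, s1, s2, s3} → {s0, s1, s2, s3}.
Read 'y': {s0, s1, s2, s3} → {s0, s1, s2, s3}.
Read 'z': {s0, s1, s2, s3} → {s0, s2}.
State s3 is not in {s0, s2}.

No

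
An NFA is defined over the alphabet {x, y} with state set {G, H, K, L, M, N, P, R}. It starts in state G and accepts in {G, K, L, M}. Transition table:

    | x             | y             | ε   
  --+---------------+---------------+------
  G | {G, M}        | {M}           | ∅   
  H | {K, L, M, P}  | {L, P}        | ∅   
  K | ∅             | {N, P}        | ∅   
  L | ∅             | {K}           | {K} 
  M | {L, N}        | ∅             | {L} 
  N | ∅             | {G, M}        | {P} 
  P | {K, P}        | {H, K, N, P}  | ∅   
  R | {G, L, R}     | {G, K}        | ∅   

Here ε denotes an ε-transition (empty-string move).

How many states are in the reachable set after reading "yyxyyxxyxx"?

6

Start in {G}.
Read 'y': G→{M}; union {M}; ε-closure = {K, L, M}.
Read 'y': K→{N, P}, L→{K}, M→∅; now {K, N, P}.
Read 'x': K→∅, N→∅, P→{K, P}; now {K, P}.
Read 'y': K→{N, P}, P→{H, K, N, P}; now {H, K, N, P}.
Read 'y': H→{L, P}, K→{N, P}, N→{G, M}, P→{H, K, N, P}; now {G, H, K, L, M, N, P}.
Read 'x': G→{G, M}, H→{K, L, M, P}, K→∅, L→∅, M→{L, N}, N→∅, P→{K, P}; now {G, K, L, M, N, P}.
Read 'x': G→{G, M}, K→∅, L→∅, M→{L, N}, N→∅, P→{K, P}; now {G, K, L, M, N, P}.
Read 'y': G→{M}, K→{N, P}, L→{K}, M→∅, N→{G, M}, P→{H, K, N, P}; union {G, H, K, M, N, P}; ε-closure = {G, H, K, L, M, N, P}.
Read 'x': G→{G, M}, H→{K, L, M, P}, K→∅, L→∅, M→{L, N}, N→∅, P→{K, P}; now {G, K, L, M, N, P}.
Read 'x': G→{G, M}, K→∅, L→∅, M→{L, N}, N→∅, P→{K, P}; now {G, K, L, M, N, P}.
That set has 6 states.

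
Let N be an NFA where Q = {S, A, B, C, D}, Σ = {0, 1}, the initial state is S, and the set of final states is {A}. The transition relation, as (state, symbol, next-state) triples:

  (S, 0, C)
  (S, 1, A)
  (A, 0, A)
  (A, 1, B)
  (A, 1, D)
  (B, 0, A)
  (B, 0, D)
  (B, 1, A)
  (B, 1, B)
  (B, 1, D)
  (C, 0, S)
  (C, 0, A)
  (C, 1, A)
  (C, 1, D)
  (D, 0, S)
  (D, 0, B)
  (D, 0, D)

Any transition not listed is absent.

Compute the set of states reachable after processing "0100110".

{S, A, B, D}

Start in {S}.
Read '0': {S} → {C}.
Read '1': {C} → {A, D}.
Read '0': {A, D} → {S, A, B, D}.
Read '0': {S, A, B, D} → {S, A, B, C, D}.
Read '1': {S, A, B, C, D} → {A, B, D}.
Read '1': {A, B, D} → {A, B, D}.
Read '0': {A, B, D} → {S, A, B, D}.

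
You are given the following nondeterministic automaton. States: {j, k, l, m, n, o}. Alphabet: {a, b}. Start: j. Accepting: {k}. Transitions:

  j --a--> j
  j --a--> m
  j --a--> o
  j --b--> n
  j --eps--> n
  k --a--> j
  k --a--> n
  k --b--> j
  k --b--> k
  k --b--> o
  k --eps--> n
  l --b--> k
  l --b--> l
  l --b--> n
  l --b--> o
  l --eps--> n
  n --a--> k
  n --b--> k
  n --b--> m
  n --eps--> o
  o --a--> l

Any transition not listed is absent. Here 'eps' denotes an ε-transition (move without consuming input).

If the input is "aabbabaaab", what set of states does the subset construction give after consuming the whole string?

{j, k, l, m, n, o}

Start: ε-closure({j}) = {j, n, o}.
Read 'a': {j, n, o} → {j, k, l, m, n, o}.
Read 'a': {j, k, l, m, n, o} → {j, k, l, m, n, o}.
Read 'b': {j, k, l, m, n, o} → {j, k, l, m, n, o}.
Read 'b': {j, k, l, m, n, o} → {j, k, l, m, n, o}.
Read 'a': {j, k, l, m, n, o} → {j, k, l, m, n, o}.
Read 'b': {j, k, l, m, n, o} → {j, k, l, m, n, o}.
Read 'a': {j, k, l, m, n, o} → {j, k, l, m, n, o}.
Read 'a': {j, k, l, m, n, o} → {j, k, l, m, n, o}.
Read 'a': {j, k, l, m, n, o} → {j, k, l, m, n, o}.
Read 'b': {j, k, l, m, n, o} → {j, k, l, m, n, o}.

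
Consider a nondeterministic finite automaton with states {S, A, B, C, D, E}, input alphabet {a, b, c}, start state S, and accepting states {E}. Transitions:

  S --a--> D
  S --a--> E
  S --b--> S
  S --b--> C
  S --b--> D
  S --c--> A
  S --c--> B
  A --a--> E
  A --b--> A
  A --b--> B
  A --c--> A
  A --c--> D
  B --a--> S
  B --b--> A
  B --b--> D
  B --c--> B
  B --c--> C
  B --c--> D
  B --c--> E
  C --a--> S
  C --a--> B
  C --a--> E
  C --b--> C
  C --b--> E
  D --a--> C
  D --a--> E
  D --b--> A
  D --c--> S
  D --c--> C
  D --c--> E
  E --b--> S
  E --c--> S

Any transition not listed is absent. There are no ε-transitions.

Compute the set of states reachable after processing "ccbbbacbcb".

Start in {S}.
Read 'c': {S} → {A, B}.
Read 'c': {A, B} → {A, B, C, D, E}.
Read 'b': {A, B, C, D, E} → {S, A, B, C, D, E}.
Read 'b': {S, A, B, C, D, E} → {S, A, B, C, D, E}.
Read 'b': {S, A, B, C, D, E} → {S, A, B, C, D, E}.
Read 'a': {S, A, B, C, D, E} → {S, B, C, D, E}.
Read 'c': {S, B, C, D, E} → {S, A, B, C, D, E}.
Read 'b': {S, A, B, C, D, E} → {S, A, B, C, D, E}.
Read 'c': {S, A, B, C, D, E} → {S, A, B, C, D, E}.
Read 'b': {S, A, B, C, D, E} → {S, A, B, C, D, E}.

{S, A, B, C, D, E}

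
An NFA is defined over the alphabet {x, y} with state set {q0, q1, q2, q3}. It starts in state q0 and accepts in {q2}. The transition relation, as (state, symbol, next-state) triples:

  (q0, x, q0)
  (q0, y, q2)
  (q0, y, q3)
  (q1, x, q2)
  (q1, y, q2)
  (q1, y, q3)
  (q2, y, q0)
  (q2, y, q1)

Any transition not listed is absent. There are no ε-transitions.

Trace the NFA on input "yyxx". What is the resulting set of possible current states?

{q0}

Start in {q0}.
Read 'y': q0→{q2, q3}; now {q2, q3}.
Read 'y': q2→{q0, q1}, q3→∅; now {q0, q1}.
Read 'x': q0→{q0}, q1→{q2}; now {q0, q2}.
Read 'x': q0→{q0}, q2→∅; now {q0}.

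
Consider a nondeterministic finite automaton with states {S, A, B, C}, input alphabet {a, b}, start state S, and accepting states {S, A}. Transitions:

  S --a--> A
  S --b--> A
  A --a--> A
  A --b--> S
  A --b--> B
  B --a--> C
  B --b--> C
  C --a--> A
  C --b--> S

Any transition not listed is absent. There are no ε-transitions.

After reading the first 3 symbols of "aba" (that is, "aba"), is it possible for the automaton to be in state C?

Yes

Start in {S}.
Read 'a': {S} → {A}.
Read 'b': {A} → {S, B}.
Read 'a': {S, B} → {A, C}.
State C is in {A, C}.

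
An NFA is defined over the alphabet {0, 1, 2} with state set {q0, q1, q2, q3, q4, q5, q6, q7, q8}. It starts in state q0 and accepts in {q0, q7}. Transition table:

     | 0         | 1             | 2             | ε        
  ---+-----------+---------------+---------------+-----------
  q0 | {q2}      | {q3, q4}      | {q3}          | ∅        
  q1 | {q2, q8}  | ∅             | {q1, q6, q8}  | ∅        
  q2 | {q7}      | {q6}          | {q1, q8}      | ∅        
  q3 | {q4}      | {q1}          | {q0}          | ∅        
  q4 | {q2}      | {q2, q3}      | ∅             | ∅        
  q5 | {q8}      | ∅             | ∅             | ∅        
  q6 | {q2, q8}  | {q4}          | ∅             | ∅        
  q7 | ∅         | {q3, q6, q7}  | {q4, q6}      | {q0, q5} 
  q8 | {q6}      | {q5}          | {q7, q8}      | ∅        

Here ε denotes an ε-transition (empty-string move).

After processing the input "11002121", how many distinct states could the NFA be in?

5

Start in {q0}.
Read '1': q0→{q3, q4}; now {q3, q4}.
Read '1': q3→{q1}, q4→{q2, q3}; now {q1, q2, q3}.
Read '0': q1→{q2, q8}, q2→{q7}, q3→{q4}; union {q2, q4, q7, q8}; ε-closure = {q0, q2, q4, q5, q7, q8}.
Read '0': q0→{q2}, q2→{q7}, q4→{q2}, q5→{q8}, q7→∅, q8→{q6}; union {q2, q6, q7, q8}; ε-closure = {q0, q2, q5, q6, q7, q8}.
Read '2': q0→{q3}, q2→{q1, q8}, q5→∅, q6→∅, q7→{q4, q6}, q8→{q7, q8}; union {q1, q3, q4, q6, q7, q8}; ε-closure = {q0, q1, q3, q4, q5, q6, q7, q8}.
Read '1': q0→{q3, q4}, q1→∅, q3→{q1}, q4→{q2, q3}, q5→∅, q6→{q4}, q7→{q3, q6, q7}, q8→{q5}; union {q1, q2, q3, q4, q5, q6, q7}; ε-closure = {q0, q1, q2, q3, q4, q5, q6, q7}.
Read '2': q0→{q3}, q1→{q1, q6, q8}, q2→{q1, q8}, q3→{q0}, q4→∅, q5→∅, q6→∅, q7→{q4, q6}; now {q0, q1, q3, q4, q6, q8}.
Read '1': q0→{q3, q4}, q1→∅, q3→{q1}, q4→{q2, q3}, q6→{q4}, q8→{q5}; now {q1, q2, q3, q4, q5}.
That set has 5 states.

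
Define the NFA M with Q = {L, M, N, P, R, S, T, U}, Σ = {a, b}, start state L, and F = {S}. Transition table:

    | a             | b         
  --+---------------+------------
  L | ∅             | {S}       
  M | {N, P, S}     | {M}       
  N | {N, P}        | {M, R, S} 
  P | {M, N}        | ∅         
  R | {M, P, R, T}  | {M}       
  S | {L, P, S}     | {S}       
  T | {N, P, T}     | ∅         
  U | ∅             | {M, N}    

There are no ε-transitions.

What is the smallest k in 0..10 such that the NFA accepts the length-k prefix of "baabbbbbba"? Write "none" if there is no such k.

1

Start in {L}.
Read 'b': L→{S}; now {S}.
None of the earlier sets intersect F, but {S} does.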